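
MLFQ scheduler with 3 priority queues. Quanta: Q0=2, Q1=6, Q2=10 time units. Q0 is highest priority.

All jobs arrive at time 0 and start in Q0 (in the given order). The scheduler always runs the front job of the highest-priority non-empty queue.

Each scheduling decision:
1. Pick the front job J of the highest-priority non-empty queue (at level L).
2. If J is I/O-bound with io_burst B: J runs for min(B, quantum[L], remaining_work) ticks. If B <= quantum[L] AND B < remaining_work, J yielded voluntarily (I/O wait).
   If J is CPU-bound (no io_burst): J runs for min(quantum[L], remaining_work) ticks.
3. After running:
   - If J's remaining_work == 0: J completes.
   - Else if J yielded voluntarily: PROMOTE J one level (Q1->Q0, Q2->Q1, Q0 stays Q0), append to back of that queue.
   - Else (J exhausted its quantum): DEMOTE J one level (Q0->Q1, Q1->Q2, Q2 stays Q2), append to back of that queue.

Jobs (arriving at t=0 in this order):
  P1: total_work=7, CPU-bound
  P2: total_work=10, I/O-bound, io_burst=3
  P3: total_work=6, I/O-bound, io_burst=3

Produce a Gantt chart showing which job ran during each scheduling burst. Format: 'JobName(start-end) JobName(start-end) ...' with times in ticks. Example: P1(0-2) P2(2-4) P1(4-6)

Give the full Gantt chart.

t=0-2: P1@Q0 runs 2, rem=5, quantum used, demote→Q1. Q0=[P2,P3] Q1=[P1] Q2=[]
t=2-4: P2@Q0 runs 2, rem=8, quantum used, demote→Q1. Q0=[P3] Q1=[P1,P2] Q2=[]
t=4-6: P3@Q0 runs 2, rem=4, quantum used, demote→Q1. Q0=[] Q1=[P1,P2,P3] Q2=[]
t=6-11: P1@Q1 runs 5, rem=0, completes. Q0=[] Q1=[P2,P3] Q2=[]
t=11-14: P2@Q1 runs 3, rem=5, I/O yield, promote→Q0. Q0=[P2] Q1=[P3] Q2=[]
t=14-16: P2@Q0 runs 2, rem=3, quantum used, demote→Q1. Q0=[] Q1=[P3,P2] Q2=[]
t=16-19: P3@Q1 runs 3, rem=1, I/O yield, promote→Q0. Q0=[P3] Q1=[P2] Q2=[]
t=19-20: P3@Q0 runs 1, rem=0, completes. Q0=[] Q1=[P2] Q2=[]
t=20-23: P2@Q1 runs 3, rem=0, completes. Q0=[] Q1=[] Q2=[]

Answer: P1(0-2) P2(2-4) P3(4-6) P1(6-11) P2(11-14) P2(14-16) P3(16-19) P3(19-20) P2(20-23)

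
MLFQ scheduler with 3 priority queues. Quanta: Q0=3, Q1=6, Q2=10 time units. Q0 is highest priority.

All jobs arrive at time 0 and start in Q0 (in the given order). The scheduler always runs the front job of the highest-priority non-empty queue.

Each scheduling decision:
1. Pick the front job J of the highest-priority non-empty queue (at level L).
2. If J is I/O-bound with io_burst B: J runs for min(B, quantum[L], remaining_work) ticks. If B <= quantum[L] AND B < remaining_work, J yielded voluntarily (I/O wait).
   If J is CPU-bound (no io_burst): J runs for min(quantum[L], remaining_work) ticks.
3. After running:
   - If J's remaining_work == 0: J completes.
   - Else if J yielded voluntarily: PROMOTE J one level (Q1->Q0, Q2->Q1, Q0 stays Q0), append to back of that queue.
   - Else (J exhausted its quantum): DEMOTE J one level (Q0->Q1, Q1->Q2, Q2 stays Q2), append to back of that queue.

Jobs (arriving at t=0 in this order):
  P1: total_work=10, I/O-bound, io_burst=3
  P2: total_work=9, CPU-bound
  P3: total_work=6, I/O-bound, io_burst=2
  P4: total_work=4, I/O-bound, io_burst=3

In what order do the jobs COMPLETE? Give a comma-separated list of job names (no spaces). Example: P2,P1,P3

t=0-3: P1@Q0 runs 3, rem=7, I/O yield, promote→Q0. Q0=[P2,P3,P4,P1] Q1=[] Q2=[]
t=3-6: P2@Q0 runs 3, rem=6, quantum used, demote→Q1. Q0=[P3,P4,P1] Q1=[P2] Q2=[]
t=6-8: P3@Q0 runs 2, rem=4, I/O yield, promote→Q0. Q0=[P4,P1,P3] Q1=[P2] Q2=[]
t=8-11: P4@Q0 runs 3, rem=1, I/O yield, promote→Q0. Q0=[P1,P3,P4] Q1=[P2] Q2=[]
t=11-14: P1@Q0 runs 3, rem=4, I/O yield, promote→Q0. Q0=[P3,P4,P1] Q1=[P2] Q2=[]
t=14-16: P3@Q0 runs 2, rem=2, I/O yield, promote→Q0. Q0=[P4,P1,P3] Q1=[P2] Q2=[]
t=16-17: P4@Q0 runs 1, rem=0, completes. Q0=[P1,P3] Q1=[P2] Q2=[]
t=17-20: P1@Q0 runs 3, rem=1, I/O yield, promote→Q0. Q0=[P3,P1] Q1=[P2] Q2=[]
t=20-22: P3@Q0 runs 2, rem=0, completes. Q0=[P1] Q1=[P2] Q2=[]
t=22-23: P1@Q0 runs 1, rem=0, completes. Q0=[] Q1=[P2] Q2=[]
t=23-29: P2@Q1 runs 6, rem=0, completes. Q0=[] Q1=[] Q2=[]

Answer: P4,P3,P1,P2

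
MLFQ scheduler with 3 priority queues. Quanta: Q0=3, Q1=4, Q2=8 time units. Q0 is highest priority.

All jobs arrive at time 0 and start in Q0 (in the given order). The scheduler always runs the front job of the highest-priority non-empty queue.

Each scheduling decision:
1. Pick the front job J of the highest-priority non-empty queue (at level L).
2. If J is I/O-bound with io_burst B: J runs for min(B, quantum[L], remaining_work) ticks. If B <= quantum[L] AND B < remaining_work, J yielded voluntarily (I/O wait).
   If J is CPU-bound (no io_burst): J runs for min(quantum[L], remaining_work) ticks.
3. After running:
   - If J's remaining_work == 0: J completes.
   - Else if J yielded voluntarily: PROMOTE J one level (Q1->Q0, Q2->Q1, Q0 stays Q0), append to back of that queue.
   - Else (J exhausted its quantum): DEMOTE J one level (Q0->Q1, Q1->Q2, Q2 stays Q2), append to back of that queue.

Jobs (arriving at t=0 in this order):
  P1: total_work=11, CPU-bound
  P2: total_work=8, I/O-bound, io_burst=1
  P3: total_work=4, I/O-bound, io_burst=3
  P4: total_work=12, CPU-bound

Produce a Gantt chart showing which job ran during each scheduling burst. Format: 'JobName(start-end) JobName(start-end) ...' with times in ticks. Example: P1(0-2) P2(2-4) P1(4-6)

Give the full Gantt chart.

t=0-3: P1@Q0 runs 3, rem=8, quantum used, demote→Q1. Q0=[P2,P3,P4] Q1=[P1] Q2=[]
t=3-4: P2@Q0 runs 1, rem=7, I/O yield, promote→Q0. Q0=[P3,P4,P2] Q1=[P1] Q2=[]
t=4-7: P3@Q0 runs 3, rem=1, I/O yield, promote→Q0. Q0=[P4,P2,P3] Q1=[P1] Q2=[]
t=7-10: P4@Q0 runs 3, rem=9, quantum used, demote→Q1. Q0=[P2,P3] Q1=[P1,P4] Q2=[]
t=10-11: P2@Q0 runs 1, rem=6, I/O yield, promote→Q0. Q0=[P3,P2] Q1=[P1,P4] Q2=[]
t=11-12: P3@Q0 runs 1, rem=0, completes. Q0=[P2] Q1=[P1,P4] Q2=[]
t=12-13: P2@Q0 runs 1, rem=5, I/O yield, promote→Q0. Q0=[P2] Q1=[P1,P4] Q2=[]
t=13-14: P2@Q0 runs 1, rem=4, I/O yield, promote→Q0. Q0=[P2] Q1=[P1,P4] Q2=[]
t=14-15: P2@Q0 runs 1, rem=3, I/O yield, promote→Q0. Q0=[P2] Q1=[P1,P4] Q2=[]
t=15-16: P2@Q0 runs 1, rem=2, I/O yield, promote→Q0. Q0=[P2] Q1=[P1,P4] Q2=[]
t=16-17: P2@Q0 runs 1, rem=1, I/O yield, promote→Q0. Q0=[P2] Q1=[P1,P4] Q2=[]
t=17-18: P2@Q0 runs 1, rem=0, completes. Q0=[] Q1=[P1,P4] Q2=[]
t=18-22: P1@Q1 runs 4, rem=4, quantum used, demote→Q2. Q0=[] Q1=[P4] Q2=[P1]
t=22-26: P4@Q1 runs 4, rem=5, quantum used, demote→Q2. Q0=[] Q1=[] Q2=[P1,P4]
t=26-30: P1@Q2 runs 4, rem=0, completes. Q0=[] Q1=[] Q2=[P4]
t=30-35: P4@Q2 runs 5, rem=0, completes. Q0=[] Q1=[] Q2=[]

Answer: P1(0-3) P2(3-4) P3(4-7) P4(7-10) P2(10-11) P3(11-12) P2(12-13) P2(13-14) P2(14-15) P2(15-16) P2(16-17) P2(17-18) P1(18-22) P4(22-26) P1(26-30) P4(30-35)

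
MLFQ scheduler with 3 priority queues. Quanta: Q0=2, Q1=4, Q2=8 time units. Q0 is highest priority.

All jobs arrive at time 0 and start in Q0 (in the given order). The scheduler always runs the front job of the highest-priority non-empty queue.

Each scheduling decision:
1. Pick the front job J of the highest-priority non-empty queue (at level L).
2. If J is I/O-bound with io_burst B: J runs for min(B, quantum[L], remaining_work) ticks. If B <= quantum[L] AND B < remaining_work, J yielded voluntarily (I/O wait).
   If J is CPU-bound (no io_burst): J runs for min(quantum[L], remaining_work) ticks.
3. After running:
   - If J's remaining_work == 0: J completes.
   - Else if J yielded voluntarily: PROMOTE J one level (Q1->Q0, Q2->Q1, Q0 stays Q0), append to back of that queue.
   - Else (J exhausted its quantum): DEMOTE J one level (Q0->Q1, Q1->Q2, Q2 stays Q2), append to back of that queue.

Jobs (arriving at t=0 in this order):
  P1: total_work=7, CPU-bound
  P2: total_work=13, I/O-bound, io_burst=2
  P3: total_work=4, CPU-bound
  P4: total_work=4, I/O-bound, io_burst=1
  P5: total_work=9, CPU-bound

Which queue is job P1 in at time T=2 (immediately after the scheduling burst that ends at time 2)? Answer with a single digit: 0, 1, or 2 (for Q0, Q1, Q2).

Answer: 1

Derivation:
t=0-2: P1@Q0 runs 2, rem=5, quantum used, demote→Q1. Q0=[P2,P3,P4,P5] Q1=[P1] Q2=[]
t=2-4: P2@Q0 runs 2, rem=11, I/O yield, promote→Q0. Q0=[P3,P4,P5,P2] Q1=[P1] Q2=[]
t=4-6: P3@Q0 runs 2, rem=2, quantum used, demote→Q1. Q0=[P4,P5,P2] Q1=[P1,P3] Q2=[]
t=6-7: P4@Q0 runs 1, rem=3, I/O yield, promote→Q0. Q0=[P5,P2,P4] Q1=[P1,P3] Q2=[]
t=7-9: P5@Q0 runs 2, rem=7, quantum used, demote→Q1. Q0=[P2,P4] Q1=[P1,P3,P5] Q2=[]
t=9-11: P2@Q0 runs 2, rem=9, I/O yield, promote→Q0. Q0=[P4,P2] Q1=[P1,P3,P5] Q2=[]
t=11-12: P4@Q0 runs 1, rem=2, I/O yield, promote→Q0. Q0=[P2,P4] Q1=[P1,P3,P5] Q2=[]
t=12-14: P2@Q0 runs 2, rem=7, I/O yield, promote→Q0. Q0=[P4,P2] Q1=[P1,P3,P5] Q2=[]
t=14-15: P4@Q0 runs 1, rem=1, I/O yield, promote→Q0. Q0=[P2,P4] Q1=[P1,P3,P5] Q2=[]
t=15-17: P2@Q0 runs 2, rem=5, I/O yield, promote→Q0. Q0=[P4,P2] Q1=[P1,P3,P5] Q2=[]
t=17-18: P4@Q0 runs 1, rem=0, completes. Q0=[P2] Q1=[P1,P3,P5] Q2=[]
t=18-20: P2@Q0 runs 2, rem=3, I/O yield, promote→Q0. Q0=[P2] Q1=[P1,P3,P5] Q2=[]
t=20-22: P2@Q0 runs 2, rem=1, I/O yield, promote→Q0. Q0=[P2] Q1=[P1,P3,P5] Q2=[]
t=22-23: P2@Q0 runs 1, rem=0, completes. Q0=[] Q1=[P1,P3,P5] Q2=[]
t=23-27: P1@Q1 runs 4, rem=1, quantum used, demote→Q2. Q0=[] Q1=[P3,P5] Q2=[P1]
t=27-29: P3@Q1 runs 2, rem=0, completes. Q0=[] Q1=[P5] Q2=[P1]
t=29-33: P5@Q1 runs 4, rem=3, quantum used, demote→Q2. Q0=[] Q1=[] Q2=[P1,P5]
t=33-34: P1@Q2 runs 1, rem=0, completes. Q0=[] Q1=[] Q2=[P5]
t=34-37: P5@Q2 runs 3, rem=0, completes. Q0=[] Q1=[] Q2=[]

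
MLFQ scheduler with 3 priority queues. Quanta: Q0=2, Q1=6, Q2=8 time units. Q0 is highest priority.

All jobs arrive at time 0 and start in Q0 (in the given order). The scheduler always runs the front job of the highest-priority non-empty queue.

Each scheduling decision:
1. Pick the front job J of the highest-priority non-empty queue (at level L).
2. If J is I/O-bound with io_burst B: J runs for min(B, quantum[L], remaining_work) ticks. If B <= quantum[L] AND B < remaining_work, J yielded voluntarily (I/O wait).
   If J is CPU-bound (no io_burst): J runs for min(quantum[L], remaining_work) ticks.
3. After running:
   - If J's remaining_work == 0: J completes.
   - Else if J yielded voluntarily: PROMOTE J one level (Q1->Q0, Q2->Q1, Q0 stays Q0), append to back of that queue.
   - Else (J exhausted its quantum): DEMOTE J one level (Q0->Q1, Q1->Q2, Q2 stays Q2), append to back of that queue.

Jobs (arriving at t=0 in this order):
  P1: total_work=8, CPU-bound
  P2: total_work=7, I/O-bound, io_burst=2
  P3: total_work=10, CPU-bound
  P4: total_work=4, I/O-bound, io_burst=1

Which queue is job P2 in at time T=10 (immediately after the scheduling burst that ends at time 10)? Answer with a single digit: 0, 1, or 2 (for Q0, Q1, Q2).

Answer: 0

Derivation:
t=0-2: P1@Q0 runs 2, rem=6, quantum used, demote→Q1. Q0=[P2,P3,P4] Q1=[P1] Q2=[]
t=2-4: P2@Q0 runs 2, rem=5, I/O yield, promote→Q0. Q0=[P3,P4,P2] Q1=[P1] Q2=[]
t=4-6: P3@Q0 runs 2, rem=8, quantum used, demote→Q1. Q0=[P4,P2] Q1=[P1,P3] Q2=[]
t=6-7: P4@Q0 runs 1, rem=3, I/O yield, promote→Q0. Q0=[P2,P4] Q1=[P1,P3] Q2=[]
t=7-9: P2@Q0 runs 2, rem=3, I/O yield, promote→Q0. Q0=[P4,P2] Q1=[P1,P3] Q2=[]
t=9-10: P4@Q0 runs 1, rem=2, I/O yield, promote→Q0. Q0=[P2,P4] Q1=[P1,P3] Q2=[]
t=10-12: P2@Q0 runs 2, rem=1, I/O yield, promote→Q0. Q0=[P4,P2] Q1=[P1,P3] Q2=[]
t=12-13: P4@Q0 runs 1, rem=1, I/O yield, promote→Q0. Q0=[P2,P4] Q1=[P1,P3] Q2=[]
t=13-14: P2@Q0 runs 1, rem=0, completes. Q0=[P4] Q1=[P1,P3] Q2=[]
t=14-15: P4@Q0 runs 1, rem=0, completes. Q0=[] Q1=[P1,P3] Q2=[]
t=15-21: P1@Q1 runs 6, rem=0, completes. Q0=[] Q1=[P3] Q2=[]
t=21-27: P3@Q1 runs 6, rem=2, quantum used, demote→Q2. Q0=[] Q1=[] Q2=[P3]
t=27-29: P3@Q2 runs 2, rem=0, completes. Q0=[] Q1=[] Q2=[]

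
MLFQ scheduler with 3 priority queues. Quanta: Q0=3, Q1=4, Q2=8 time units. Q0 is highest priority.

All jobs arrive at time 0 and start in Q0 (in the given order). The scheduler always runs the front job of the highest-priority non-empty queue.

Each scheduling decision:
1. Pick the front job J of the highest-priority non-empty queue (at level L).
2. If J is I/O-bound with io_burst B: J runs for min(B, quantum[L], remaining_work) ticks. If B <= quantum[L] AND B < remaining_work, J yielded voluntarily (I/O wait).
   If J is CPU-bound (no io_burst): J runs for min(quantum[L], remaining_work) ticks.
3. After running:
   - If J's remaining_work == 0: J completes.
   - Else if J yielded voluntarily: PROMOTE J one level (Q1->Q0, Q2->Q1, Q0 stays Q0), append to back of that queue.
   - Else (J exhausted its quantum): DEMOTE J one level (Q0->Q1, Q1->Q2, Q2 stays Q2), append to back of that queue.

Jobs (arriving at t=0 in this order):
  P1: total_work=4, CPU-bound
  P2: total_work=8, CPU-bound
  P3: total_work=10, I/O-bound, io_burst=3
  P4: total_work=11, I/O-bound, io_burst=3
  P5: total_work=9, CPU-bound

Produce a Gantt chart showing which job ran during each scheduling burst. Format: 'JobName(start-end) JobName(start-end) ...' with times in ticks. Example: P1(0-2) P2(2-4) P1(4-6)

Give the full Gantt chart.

t=0-3: P1@Q0 runs 3, rem=1, quantum used, demote→Q1. Q0=[P2,P3,P4,P5] Q1=[P1] Q2=[]
t=3-6: P2@Q0 runs 3, rem=5, quantum used, demote→Q1. Q0=[P3,P4,P5] Q1=[P1,P2] Q2=[]
t=6-9: P3@Q0 runs 3, rem=7, I/O yield, promote→Q0. Q0=[P4,P5,P3] Q1=[P1,P2] Q2=[]
t=9-12: P4@Q0 runs 3, rem=8, I/O yield, promote→Q0. Q0=[P5,P3,P4] Q1=[P1,P2] Q2=[]
t=12-15: P5@Q0 runs 3, rem=6, quantum used, demote→Q1. Q0=[P3,P4] Q1=[P1,P2,P5] Q2=[]
t=15-18: P3@Q0 runs 3, rem=4, I/O yield, promote→Q0. Q0=[P4,P3] Q1=[P1,P2,P5] Q2=[]
t=18-21: P4@Q0 runs 3, rem=5, I/O yield, promote→Q0. Q0=[P3,P4] Q1=[P1,P2,P5] Q2=[]
t=21-24: P3@Q0 runs 3, rem=1, I/O yield, promote→Q0. Q0=[P4,P3] Q1=[P1,P2,P5] Q2=[]
t=24-27: P4@Q0 runs 3, rem=2, I/O yield, promote→Q0. Q0=[P3,P4] Q1=[P1,P2,P5] Q2=[]
t=27-28: P3@Q0 runs 1, rem=0, completes. Q0=[P4] Q1=[P1,P2,P5] Q2=[]
t=28-30: P4@Q0 runs 2, rem=0, completes. Q0=[] Q1=[P1,P2,P5] Q2=[]
t=30-31: P1@Q1 runs 1, rem=0, completes. Q0=[] Q1=[P2,P5] Q2=[]
t=31-35: P2@Q1 runs 4, rem=1, quantum used, demote→Q2. Q0=[] Q1=[P5] Q2=[P2]
t=35-39: P5@Q1 runs 4, rem=2, quantum used, demote→Q2. Q0=[] Q1=[] Q2=[P2,P5]
t=39-40: P2@Q2 runs 1, rem=0, completes. Q0=[] Q1=[] Q2=[P5]
t=40-42: P5@Q2 runs 2, rem=0, completes. Q0=[] Q1=[] Q2=[]

Answer: P1(0-3) P2(3-6) P3(6-9) P4(9-12) P5(12-15) P3(15-18) P4(18-21) P3(21-24) P4(24-27) P3(27-28) P4(28-30) P1(30-31) P2(31-35) P5(35-39) P2(39-40) P5(40-42)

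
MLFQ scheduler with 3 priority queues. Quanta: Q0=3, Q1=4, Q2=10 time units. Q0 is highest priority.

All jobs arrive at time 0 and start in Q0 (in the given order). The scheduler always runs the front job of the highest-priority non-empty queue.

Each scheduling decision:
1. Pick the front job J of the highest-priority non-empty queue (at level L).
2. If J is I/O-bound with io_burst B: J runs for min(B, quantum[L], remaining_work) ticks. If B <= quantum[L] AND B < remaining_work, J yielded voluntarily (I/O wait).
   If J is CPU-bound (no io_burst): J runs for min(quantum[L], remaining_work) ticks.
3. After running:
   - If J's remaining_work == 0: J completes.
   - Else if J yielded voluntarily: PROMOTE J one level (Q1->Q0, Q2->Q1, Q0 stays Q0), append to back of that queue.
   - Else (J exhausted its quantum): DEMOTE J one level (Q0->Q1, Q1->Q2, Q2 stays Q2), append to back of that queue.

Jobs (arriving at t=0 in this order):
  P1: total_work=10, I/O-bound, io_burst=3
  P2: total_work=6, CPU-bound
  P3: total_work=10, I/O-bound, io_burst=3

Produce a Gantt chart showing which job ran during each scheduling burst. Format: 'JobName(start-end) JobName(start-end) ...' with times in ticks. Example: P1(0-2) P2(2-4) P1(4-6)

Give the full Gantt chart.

Answer: P1(0-3) P2(3-6) P3(6-9) P1(9-12) P3(12-15) P1(15-18) P3(18-21) P1(21-22) P3(22-23) P2(23-26)

Derivation:
t=0-3: P1@Q0 runs 3, rem=7, I/O yield, promote→Q0. Q0=[P2,P3,P1] Q1=[] Q2=[]
t=3-6: P2@Q0 runs 3, rem=3, quantum used, demote→Q1. Q0=[P3,P1] Q1=[P2] Q2=[]
t=6-9: P3@Q0 runs 3, rem=7, I/O yield, promote→Q0. Q0=[P1,P3] Q1=[P2] Q2=[]
t=9-12: P1@Q0 runs 3, rem=4, I/O yield, promote→Q0. Q0=[P3,P1] Q1=[P2] Q2=[]
t=12-15: P3@Q0 runs 3, rem=4, I/O yield, promote→Q0. Q0=[P1,P3] Q1=[P2] Q2=[]
t=15-18: P1@Q0 runs 3, rem=1, I/O yield, promote→Q0. Q0=[P3,P1] Q1=[P2] Q2=[]
t=18-21: P3@Q0 runs 3, rem=1, I/O yield, promote→Q0. Q0=[P1,P3] Q1=[P2] Q2=[]
t=21-22: P1@Q0 runs 1, rem=0, completes. Q0=[P3] Q1=[P2] Q2=[]
t=22-23: P3@Q0 runs 1, rem=0, completes. Q0=[] Q1=[P2] Q2=[]
t=23-26: P2@Q1 runs 3, rem=0, completes. Q0=[] Q1=[] Q2=[]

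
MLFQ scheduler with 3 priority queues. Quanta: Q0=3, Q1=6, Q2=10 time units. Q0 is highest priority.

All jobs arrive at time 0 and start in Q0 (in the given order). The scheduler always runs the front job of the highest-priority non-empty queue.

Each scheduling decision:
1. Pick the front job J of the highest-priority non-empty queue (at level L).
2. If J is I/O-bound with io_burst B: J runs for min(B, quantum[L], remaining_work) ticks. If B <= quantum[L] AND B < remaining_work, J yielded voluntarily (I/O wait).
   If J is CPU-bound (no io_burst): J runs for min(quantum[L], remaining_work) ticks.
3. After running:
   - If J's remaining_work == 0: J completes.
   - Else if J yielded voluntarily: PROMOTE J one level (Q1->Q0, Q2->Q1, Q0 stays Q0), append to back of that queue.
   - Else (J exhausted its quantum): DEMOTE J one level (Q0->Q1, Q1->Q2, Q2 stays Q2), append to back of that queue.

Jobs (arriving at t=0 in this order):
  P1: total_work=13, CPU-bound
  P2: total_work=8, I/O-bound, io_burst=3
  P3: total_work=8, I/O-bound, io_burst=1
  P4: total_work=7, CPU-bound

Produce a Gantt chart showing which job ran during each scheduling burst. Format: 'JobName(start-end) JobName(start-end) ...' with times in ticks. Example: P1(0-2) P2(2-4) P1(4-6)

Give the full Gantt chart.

Answer: P1(0-3) P2(3-6) P3(6-7) P4(7-10) P2(10-13) P3(13-14) P2(14-16) P3(16-17) P3(17-18) P3(18-19) P3(19-20) P3(20-21) P3(21-22) P1(22-28) P4(28-32) P1(32-36)

Derivation:
t=0-3: P1@Q0 runs 3, rem=10, quantum used, demote→Q1. Q0=[P2,P3,P4] Q1=[P1] Q2=[]
t=3-6: P2@Q0 runs 3, rem=5, I/O yield, promote→Q0. Q0=[P3,P4,P2] Q1=[P1] Q2=[]
t=6-7: P3@Q0 runs 1, rem=7, I/O yield, promote→Q0. Q0=[P4,P2,P3] Q1=[P1] Q2=[]
t=7-10: P4@Q0 runs 3, rem=4, quantum used, demote→Q1. Q0=[P2,P3] Q1=[P1,P4] Q2=[]
t=10-13: P2@Q0 runs 3, rem=2, I/O yield, promote→Q0. Q0=[P3,P2] Q1=[P1,P4] Q2=[]
t=13-14: P3@Q0 runs 1, rem=6, I/O yield, promote→Q0. Q0=[P2,P3] Q1=[P1,P4] Q2=[]
t=14-16: P2@Q0 runs 2, rem=0, completes. Q0=[P3] Q1=[P1,P4] Q2=[]
t=16-17: P3@Q0 runs 1, rem=5, I/O yield, promote→Q0. Q0=[P3] Q1=[P1,P4] Q2=[]
t=17-18: P3@Q0 runs 1, rem=4, I/O yield, promote→Q0. Q0=[P3] Q1=[P1,P4] Q2=[]
t=18-19: P3@Q0 runs 1, rem=3, I/O yield, promote→Q0. Q0=[P3] Q1=[P1,P4] Q2=[]
t=19-20: P3@Q0 runs 1, rem=2, I/O yield, promote→Q0. Q0=[P3] Q1=[P1,P4] Q2=[]
t=20-21: P3@Q0 runs 1, rem=1, I/O yield, promote→Q0. Q0=[P3] Q1=[P1,P4] Q2=[]
t=21-22: P3@Q0 runs 1, rem=0, completes. Q0=[] Q1=[P1,P4] Q2=[]
t=22-28: P1@Q1 runs 6, rem=4, quantum used, demote→Q2. Q0=[] Q1=[P4] Q2=[P1]
t=28-32: P4@Q1 runs 4, rem=0, completes. Q0=[] Q1=[] Q2=[P1]
t=32-36: P1@Q2 runs 4, rem=0, completes. Q0=[] Q1=[] Q2=[]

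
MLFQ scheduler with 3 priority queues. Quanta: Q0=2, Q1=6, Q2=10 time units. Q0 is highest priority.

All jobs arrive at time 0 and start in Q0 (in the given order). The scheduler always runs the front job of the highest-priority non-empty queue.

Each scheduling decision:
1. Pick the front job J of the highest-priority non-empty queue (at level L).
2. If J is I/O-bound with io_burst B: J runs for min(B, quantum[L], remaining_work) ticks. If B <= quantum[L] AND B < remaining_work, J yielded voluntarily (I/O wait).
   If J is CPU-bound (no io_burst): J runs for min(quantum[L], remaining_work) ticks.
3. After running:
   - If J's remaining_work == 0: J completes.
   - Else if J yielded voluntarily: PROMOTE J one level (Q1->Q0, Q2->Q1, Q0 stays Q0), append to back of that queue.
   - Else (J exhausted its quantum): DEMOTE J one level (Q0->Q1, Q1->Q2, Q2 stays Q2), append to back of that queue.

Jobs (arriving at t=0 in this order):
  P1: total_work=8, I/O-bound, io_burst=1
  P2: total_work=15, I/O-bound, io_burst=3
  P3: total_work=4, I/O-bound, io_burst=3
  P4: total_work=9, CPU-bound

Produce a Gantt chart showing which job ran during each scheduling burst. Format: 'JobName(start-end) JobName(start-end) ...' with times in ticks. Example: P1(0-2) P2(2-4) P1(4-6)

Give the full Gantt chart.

Answer: P1(0-1) P2(1-3) P3(3-5) P4(5-7) P1(7-8) P1(8-9) P1(9-10) P1(10-11) P1(11-12) P1(12-13) P1(13-14) P2(14-17) P2(17-19) P3(19-21) P4(21-27) P2(27-30) P2(30-32) P2(32-35) P4(35-36)

Derivation:
t=0-1: P1@Q0 runs 1, rem=7, I/O yield, promote→Q0. Q0=[P2,P3,P4,P1] Q1=[] Q2=[]
t=1-3: P2@Q0 runs 2, rem=13, quantum used, demote→Q1. Q0=[P3,P4,P1] Q1=[P2] Q2=[]
t=3-5: P3@Q0 runs 2, rem=2, quantum used, demote→Q1. Q0=[P4,P1] Q1=[P2,P3] Q2=[]
t=5-7: P4@Q0 runs 2, rem=7, quantum used, demote→Q1. Q0=[P1] Q1=[P2,P3,P4] Q2=[]
t=7-8: P1@Q0 runs 1, rem=6, I/O yield, promote→Q0. Q0=[P1] Q1=[P2,P3,P4] Q2=[]
t=8-9: P1@Q0 runs 1, rem=5, I/O yield, promote→Q0. Q0=[P1] Q1=[P2,P3,P4] Q2=[]
t=9-10: P1@Q0 runs 1, rem=4, I/O yield, promote→Q0. Q0=[P1] Q1=[P2,P3,P4] Q2=[]
t=10-11: P1@Q0 runs 1, rem=3, I/O yield, promote→Q0. Q0=[P1] Q1=[P2,P3,P4] Q2=[]
t=11-12: P1@Q0 runs 1, rem=2, I/O yield, promote→Q0. Q0=[P1] Q1=[P2,P3,P4] Q2=[]
t=12-13: P1@Q0 runs 1, rem=1, I/O yield, promote→Q0. Q0=[P1] Q1=[P2,P3,P4] Q2=[]
t=13-14: P1@Q0 runs 1, rem=0, completes. Q0=[] Q1=[P2,P3,P4] Q2=[]
t=14-17: P2@Q1 runs 3, rem=10, I/O yield, promote→Q0. Q0=[P2] Q1=[P3,P4] Q2=[]
t=17-19: P2@Q0 runs 2, rem=8, quantum used, demote→Q1. Q0=[] Q1=[P3,P4,P2] Q2=[]
t=19-21: P3@Q1 runs 2, rem=0, completes. Q0=[] Q1=[P4,P2] Q2=[]
t=21-27: P4@Q1 runs 6, rem=1, quantum used, demote→Q2. Q0=[] Q1=[P2] Q2=[P4]
t=27-30: P2@Q1 runs 3, rem=5, I/O yield, promote→Q0. Q0=[P2] Q1=[] Q2=[P4]
t=30-32: P2@Q0 runs 2, rem=3, quantum used, demote→Q1. Q0=[] Q1=[P2] Q2=[P4]
t=32-35: P2@Q1 runs 3, rem=0, completes. Q0=[] Q1=[] Q2=[P4]
t=35-36: P4@Q2 runs 1, rem=0, completes. Q0=[] Q1=[] Q2=[]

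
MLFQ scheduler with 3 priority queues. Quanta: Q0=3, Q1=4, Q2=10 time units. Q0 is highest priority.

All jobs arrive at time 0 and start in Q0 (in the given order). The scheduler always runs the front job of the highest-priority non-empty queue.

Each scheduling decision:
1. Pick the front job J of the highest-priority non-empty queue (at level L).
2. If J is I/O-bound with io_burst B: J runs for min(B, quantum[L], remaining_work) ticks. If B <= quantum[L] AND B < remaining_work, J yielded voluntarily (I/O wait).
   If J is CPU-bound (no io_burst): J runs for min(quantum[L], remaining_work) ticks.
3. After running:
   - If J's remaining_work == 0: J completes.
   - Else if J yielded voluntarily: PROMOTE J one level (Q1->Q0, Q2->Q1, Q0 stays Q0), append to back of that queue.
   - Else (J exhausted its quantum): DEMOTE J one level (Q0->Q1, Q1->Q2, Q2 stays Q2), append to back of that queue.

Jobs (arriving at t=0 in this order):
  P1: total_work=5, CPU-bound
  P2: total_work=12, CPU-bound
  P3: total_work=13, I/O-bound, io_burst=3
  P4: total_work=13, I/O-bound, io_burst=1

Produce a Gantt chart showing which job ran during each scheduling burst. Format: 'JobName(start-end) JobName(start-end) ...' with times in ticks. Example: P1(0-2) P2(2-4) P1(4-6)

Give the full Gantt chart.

Answer: P1(0-3) P2(3-6) P3(6-9) P4(9-10) P3(10-13) P4(13-14) P3(14-17) P4(17-18) P3(18-21) P4(21-22) P3(22-23) P4(23-24) P4(24-25) P4(25-26) P4(26-27) P4(27-28) P4(28-29) P4(29-30) P4(30-31) P4(31-32) P1(32-34) P2(34-38) P2(38-43)

Derivation:
t=0-3: P1@Q0 runs 3, rem=2, quantum used, demote→Q1. Q0=[P2,P3,P4] Q1=[P1] Q2=[]
t=3-6: P2@Q0 runs 3, rem=9, quantum used, demote→Q1. Q0=[P3,P4] Q1=[P1,P2] Q2=[]
t=6-9: P3@Q0 runs 3, rem=10, I/O yield, promote→Q0. Q0=[P4,P3] Q1=[P1,P2] Q2=[]
t=9-10: P4@Q0 runs 1, rem=12, I/O yield, promote→Q0. Q0=[P3,P4] Q1=[P1,P2] Q2=[]
t=10-13: P3@Q0 runs 3, rem=7, I/O yield, promote→Q0. Q0=[P4,P3] Q1=[P1,P2] Q2=[]
t=13-14: P4@Q0 runs 1, rem=11, I/O yield, promote→Q0. Q0=[P3,P4] Q1=[P1,P2] Q2=[]
t=14-17: P3@Q0 runs 3, rem=4, I/O yield, promote→Q0. Q0=[P4,P3] Q1=[P1,P2] Q2=[]
t=17-18: P4@Q0 runs 1, rem=10, I/O yield, promote→Q0. Q0=[P3,P4] Q1=[P1,P2] Q2=[]
t=18-21: P3@Q0 runs 3, rem=1, I/O yield, promote→Q0. Q0=[P4,P3] Q1=[P1,P2] Q2=[]
t=21-22: P4@Q0 runs 1, rem=9, I/O yield, promote→Q0. Q0=[P3,P4] Q1=[P1,P2] Q2=[]
t=22-23: P3@Q0 runs 1, rem=0, completes. Q0=[P4] Q1=[P1,P2] Q2=[]
t=23-24: P4@Q0 runs 1, rem=8, I/O yield, promote→Q0. Q0=[P4] Q1=[P1,P2] Q2=[]
t=24-25: P4@Q0 runs 1, rem=7, I/O yield, promote→Q0. Q0=[P4] Q1=[P1,P2] Q2=[]
t=25-26: P4@Q0 runs 1, rem=6, I/O yield, promote→Q0. Q0=[P4] Q1=[P1,P2] Q2=[]
t=26-27: P4@Q0 runs 1, rem=5, I/O yield, promote→Q0. Q0=[P4] Q1=[P1,P2] Q2=[]
t=27-28: P4@Q0 runs 1, rem=4, I/O yield, promote→Q0. Q0=[P4] Q1=[P1,P2] Q2=[]
t=28-29: P4@Q0 runs 1, rem=3, I/O yield, promote→Q0. Q0=[P4] Q1=[P1,P2] Q2=[]
t=29-30: P4@Q0 runs 1, rem=2, I/O yield, promote→Q0. Q0=[P4] Q1=[P1,P2] Q2=[]
t=30-31: P4@Q0 runs 1, rem=1, I/O yield, promote→Q0. Q0=[P4] Q1=[P1,P2] Q2=[]
t=31-32: P4@Q0 runs 1, rem=0, completes. Q0=[] Q1=[P1,P2] Q2=[]
t=32-34: P1@Q1 runs 2, rem=0, completes. Q0=[] Q1=[P2] Q2=[]
t=34-38: P2@Q1 runs 4, rem=5, quantum used, demote→Q2. Q0=[] Q1=[] Q2=[P2]
t=38-43: P2@Q2 runs 5, rem=0, completes. Q0=[] Q1=[] Q2=[]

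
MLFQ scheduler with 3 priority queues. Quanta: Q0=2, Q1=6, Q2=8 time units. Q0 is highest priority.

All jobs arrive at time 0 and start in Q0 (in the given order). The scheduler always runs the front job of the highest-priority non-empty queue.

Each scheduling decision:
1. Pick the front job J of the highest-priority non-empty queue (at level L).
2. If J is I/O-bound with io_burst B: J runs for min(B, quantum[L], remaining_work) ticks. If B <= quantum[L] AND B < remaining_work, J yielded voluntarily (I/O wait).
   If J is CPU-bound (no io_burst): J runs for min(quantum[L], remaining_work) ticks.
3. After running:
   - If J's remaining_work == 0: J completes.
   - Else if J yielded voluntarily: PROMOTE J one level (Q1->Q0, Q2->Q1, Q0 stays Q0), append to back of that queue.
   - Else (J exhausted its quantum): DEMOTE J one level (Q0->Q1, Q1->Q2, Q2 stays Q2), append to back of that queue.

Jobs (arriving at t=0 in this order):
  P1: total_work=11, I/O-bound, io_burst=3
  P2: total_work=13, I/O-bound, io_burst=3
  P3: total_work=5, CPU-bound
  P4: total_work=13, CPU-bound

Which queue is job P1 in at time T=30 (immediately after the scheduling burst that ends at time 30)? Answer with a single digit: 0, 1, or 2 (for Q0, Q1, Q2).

t=0-2: P1@Q0 runs 2, rem=9, quantum used, demote→Q1. Q0=[P2,P3,P4] Q1=[P1] Q2=[]
t=2-4: P2@Q0 runs 2, rem=11, quantum used, demote→Q1. Q0=[P3,P4] Q1=[P1,P2] Q2=[]
t=4-6: P3@Q0 runs 2, rem=3, quantum used, demote→Q1. Q0=[P4] Q1=[P1,P2,P3] Q2=[]
t=6-8: P4@Q0 runs 2, rem=11, quantum used, demote→Q1. Q0=[] Q1=[P1,P2,P3,P4] Q2=[]
t=8-11: P1@Q1 runs 3, rem=6, I/O yield, promote→Q0. Q0=[P1] Q1=[P2,P3,P4] Q2=[]
t=11-13: P1@Q0 runs 2, rem=4, quantum used, demote→Q1. Q0=[] Q1=[P2,P3,P4,P1] Q2=[]
t=13-16: P2@Q1 runs 3, rem=8, I/O yield, promote→Q0. Q0=[P2] Q1=[P3,P4,P1] Q2=[]
t=16-18: P2@Q0 runs 2, rem=6, quantum used, demote→Q1. Q0=[] Q1=[P3,P4,P1,P2] Q2=[]
t=18-21: P3@Q1 runs 3, rem=0, completes. Q0=[] Q1=[P4,P1,P2] Q2=[]
t=21-27: P4@Q1 runs 6, rem=5, quantum used, demote→Q2. Q0=[] Q1=[P1,P2] Q2=[P4]
t=27-30: P1@Q1 runs 3, rem=1, I/O yield, promote→Q0. Q0=[P1] Q1=[P2] Q2=[P4]
t=30-31: P1@Q0 runs 1, rem=0, completes. Q0=[] Q1=[P2] Q2=[P4]
t=31-34: P2@Q1 runs 3, rem=3, I/O yield, promote→Q0. Q0=[P2] Q1=[] Q2=[P4]
t=34-36: P2@Q0 runs 2, rem=1, quantum used, demote→Q1. Q0=[] Q1=[P2] Q2=[P4]
t=36-37: P2@Q1 runs 1, rem=0, completes. Q0=[] Q1=[] Q2=[P4]
t=37-42: P4@Q2 runs 5, rem=0, completes. Q0=[] Q1=[] Q2=[]

Answer: 0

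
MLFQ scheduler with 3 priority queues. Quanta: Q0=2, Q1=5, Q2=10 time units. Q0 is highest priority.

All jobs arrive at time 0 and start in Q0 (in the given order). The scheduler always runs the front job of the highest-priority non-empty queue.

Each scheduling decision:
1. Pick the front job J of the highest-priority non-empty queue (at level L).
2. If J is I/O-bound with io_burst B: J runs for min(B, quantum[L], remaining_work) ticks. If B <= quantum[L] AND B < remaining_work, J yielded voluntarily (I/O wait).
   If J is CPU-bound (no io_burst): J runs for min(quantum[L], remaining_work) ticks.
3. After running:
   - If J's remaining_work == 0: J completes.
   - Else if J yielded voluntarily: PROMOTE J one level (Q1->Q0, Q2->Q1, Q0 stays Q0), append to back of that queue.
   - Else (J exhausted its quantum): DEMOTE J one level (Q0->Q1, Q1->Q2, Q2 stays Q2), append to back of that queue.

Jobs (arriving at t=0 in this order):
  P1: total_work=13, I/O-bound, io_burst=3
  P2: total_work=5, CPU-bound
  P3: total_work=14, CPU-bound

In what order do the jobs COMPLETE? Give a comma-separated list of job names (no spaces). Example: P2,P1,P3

Answer: P2,P1,P3

Derivation:
t=0-2: P1@Q0 runs 2, rem=11, quantum used, demote→Q1. Q0=[P2,P3] Q1=[P1] Q2=[]
t=2-4: P2@Q0 runs 2, rem=3, quantum used, demote→Q1. Q0=[P3] Q1=[P1,P2] Q2=[]
t=4-6: P3@Q0 runs 2, rem=12, quantum used, demote→Q1. Q0=[] Q1=[P1,P2,P3] Q2=[]
t=6-9: P1@Q1 runs 3, rem=8, I/O yield, promote→Q0. Q0=[P1] Q1=[P2,P3] Q2=[]
t=9-11: P1@Q0 runs 2, rem=6, quantum used, demote→Q1. Q0=[] Q1=[P2,P3,P1] Q2=[]
t=11-14: P2@Q1 runs 3, rem=0, completes. Q0=[] Q1=[P3,P1] Q2=[]
t=14-19: P3@Q1 runs 5, rem=7, quantum used, demote→Q2. Q0=[] Q1=[P1] Q2=[P3]
t=19-22: P1@Q1 runs 3, rem=3, I/O yield, promote→Q0. Q0=[P1] Q1=[] Q2=[P3]
t=22-24: P1@Q0 runs 2, rem=1, quantum used, demote→Q1. Q0=[] Q1=[P1] Q2=[P3]
t=24-25: P1@Q1 runs 1, rem=0, completes. Q0=[] Q1=[] Q2=[P3]
t=25-32: P3@Q2 runs 7, rem=0, completes. Q0=[] Q1=[] Q2=[]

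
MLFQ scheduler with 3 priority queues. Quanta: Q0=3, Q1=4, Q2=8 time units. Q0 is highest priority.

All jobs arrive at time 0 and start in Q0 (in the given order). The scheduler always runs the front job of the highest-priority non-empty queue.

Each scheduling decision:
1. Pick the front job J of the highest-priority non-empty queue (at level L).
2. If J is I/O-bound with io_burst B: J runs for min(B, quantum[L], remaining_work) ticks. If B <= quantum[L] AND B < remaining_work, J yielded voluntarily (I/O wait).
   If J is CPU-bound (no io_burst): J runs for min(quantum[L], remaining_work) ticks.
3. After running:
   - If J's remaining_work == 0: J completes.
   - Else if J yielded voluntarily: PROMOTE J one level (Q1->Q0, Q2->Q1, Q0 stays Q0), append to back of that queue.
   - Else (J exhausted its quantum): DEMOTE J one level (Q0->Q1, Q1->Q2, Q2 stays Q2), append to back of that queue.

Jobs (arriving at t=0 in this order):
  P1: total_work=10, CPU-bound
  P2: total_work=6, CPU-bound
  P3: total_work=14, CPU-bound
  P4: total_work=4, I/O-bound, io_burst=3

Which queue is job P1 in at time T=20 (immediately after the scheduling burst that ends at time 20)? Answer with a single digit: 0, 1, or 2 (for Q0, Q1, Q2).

Answer: 2

Derivation:
t=0-3: P1@Q0 runs 3, rem=7, quantum used, demote→Q1. Q0=[P2,P3,P4] Q1=[P1] Q2=[]
t=3-6: P2@Q0 runs 3, rem=3, quantum used, demote→Q1. Q0=[P3,P4] Q1=[P1,P2] Q2=[]
t=6-9: P3@Q0 runs 3, rem=11, quantum used, demote→Q1. Q0=[P4] Q1=[P1,P2,P3] Q2=[]
t=9-12: P4@Q0 runs 3, rem=1, I/O yield, promote→Q0. Q0=[P4] Q1=[P1,P2,P3] Q2=[]
t=12-13: P4@Q0 runs 1, rem=0, completes. Q0=[] Q1=[P1,P2,P3] Q2=[]
t=13-17: P1@Q1 runs 4, rem=3, quantum used, demote→Q2. Q0=[] Q1=[P2,P3] Q2=[P1]
t=17-20: P2@Q1 runs 3, rem=0, completes. Q0=[] Q1=[P3] Q2=[P1]
t=20-24: P3@Q1 runs 4, rem=7, quantum used, demote→Q2. Q0=[] Q1=[] Q2=[P1,P3]
t=24-27: P1@Q2 runs 3, rem=0, completes. Q0=[] Q1=[] Q2=[P3]
t=27-34: P3@Q2 runs 7, rem=0, completes. Q0=[] Q1=[] Q2=[]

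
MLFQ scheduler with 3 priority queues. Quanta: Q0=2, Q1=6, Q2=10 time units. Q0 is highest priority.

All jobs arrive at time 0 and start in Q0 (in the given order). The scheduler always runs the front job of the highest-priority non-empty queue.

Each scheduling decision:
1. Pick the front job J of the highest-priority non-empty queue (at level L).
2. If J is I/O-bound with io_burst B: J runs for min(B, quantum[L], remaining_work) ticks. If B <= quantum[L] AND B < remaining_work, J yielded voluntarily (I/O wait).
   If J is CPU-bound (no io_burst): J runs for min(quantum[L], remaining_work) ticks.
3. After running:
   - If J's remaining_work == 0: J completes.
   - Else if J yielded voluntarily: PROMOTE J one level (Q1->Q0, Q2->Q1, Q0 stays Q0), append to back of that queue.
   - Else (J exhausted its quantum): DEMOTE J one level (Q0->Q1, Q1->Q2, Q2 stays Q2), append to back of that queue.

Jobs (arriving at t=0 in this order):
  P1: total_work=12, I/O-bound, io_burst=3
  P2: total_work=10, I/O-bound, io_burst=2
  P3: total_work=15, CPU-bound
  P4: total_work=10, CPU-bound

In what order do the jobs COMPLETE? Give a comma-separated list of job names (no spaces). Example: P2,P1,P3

Answer: P2,P1,P3,P4

Derivation:
t=0-2: P1@Q0 runs 2, rem=10, quantum used, demote→Q1. Q0=[P2,P3,P4] Q1=[P1] Q2=[]
t=2-4: P2@Q0 runs 2, rem=8, I/O yield, promote→Q0. Q0=[P3,P4,P2] Q1=[P1] Q2=[]
t=4-6: P3@Q0 runs 2, rem=13, quantum used, demote→Q1. Q0=[P4,P2] Q1=[P1,P3] Q2=[]
t=6-8: P4@Q0 runs 2, rem=8, quantum used, demote→Q1. Q0=[P2] Q1=[P1,P3,P4] Q2=[]
t=8-10: P2@Q0 runs 2, rem=6, I/O yield, promote→Q0. Q0=[P2] Q1=[P1,P3,P4] Q2=[]
t=10-12: P2@Q0 runs 2, rem=4, I/O yield, promote→Q0. Q0=[P2] Q1=[P1,P3,P4] Q2=[]
t=12-14: P2@Q0 runs 2, rem=2, I/O yield, promote→Q0. Q0=[P2] Q1=[P1,P3,P4] Q2=[]
t=14-16: P2@Q0 runs 2, rem=0, completes. Q0=[] Q1=[P1,P3,P4] Q2=[]
t=16-19: P1@Q1 runs 3, rem=7, I/O yield, promote→Q0. Q0=[P1] Q1=[P3,P4] Q2=[]
t=19-21: P1@Q0 runs 2, rem=5, quantum used, demote→Q1. Q0=[] Q1=[P3,P4,P1] Q2=[]
t=21-27: P3@Q1 runs 6, rem=7, quantum used, demote→Q2. Q0=[] Q1=[P4,P1] Q2=[P3]
t=27-33: P4@Q1 runs 6, rem=2, quantum used, demote→Q2. Q0=[] Q1=[P1] Q2=[P3,P4]
t=33-36: P1@Q1 runs 3, rem=2, I/O yield, promote→Q0. Q0=[P1] Q1=[] Q2=[P3,P4]
t=36-38: P1@Q0 runs 2, rem=0, completes. Q0=[] Q1=[] Q2=[P3,P4]
t=38-45: P3@Q2 runs 7, rem=0, completes. Q0=[] Q1=[] Q2=[P4]
t=45-47: P4@Q2 runs 2, rem=0, completes. Q0=[] Q1=[] Q2=[]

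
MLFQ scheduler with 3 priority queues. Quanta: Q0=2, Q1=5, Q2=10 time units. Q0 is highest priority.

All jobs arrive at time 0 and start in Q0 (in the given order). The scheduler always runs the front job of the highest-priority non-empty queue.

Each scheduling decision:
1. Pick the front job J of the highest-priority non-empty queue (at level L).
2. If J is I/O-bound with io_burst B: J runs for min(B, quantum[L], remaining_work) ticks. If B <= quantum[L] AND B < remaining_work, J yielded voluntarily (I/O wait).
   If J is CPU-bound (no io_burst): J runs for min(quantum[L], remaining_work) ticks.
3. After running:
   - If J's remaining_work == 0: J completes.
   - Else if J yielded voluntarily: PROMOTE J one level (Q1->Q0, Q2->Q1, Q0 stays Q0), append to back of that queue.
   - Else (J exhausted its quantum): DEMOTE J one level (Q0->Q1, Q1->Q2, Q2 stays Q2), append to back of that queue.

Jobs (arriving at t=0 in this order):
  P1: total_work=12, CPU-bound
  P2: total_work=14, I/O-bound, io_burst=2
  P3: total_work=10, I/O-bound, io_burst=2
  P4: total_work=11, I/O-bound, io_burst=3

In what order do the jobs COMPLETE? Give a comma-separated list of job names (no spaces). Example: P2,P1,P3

t=0-2: P1@Q0 runs 2, rem=10, quantum used, demote→Q1. Q0=[P2,P3,P4] Q1=[P1] Q2=[]
t=2-4: P2@Q0 runs 2, rem=12, I/O yield, promote→Q0. Q0=[P3,P4,P2] Q1=[P1] Q2=[]
t=4-6: P3@Q0 runs 2, rem=8, I/O yield, promote→Q0. Q0=[P4,P2,P3] Q1=[P1] Q2=[]
t=6-8: P4@Q0 runs 2, rem=9, quantum used, demote→Q1. Q0=[P2,P3] Q1=[P1,P4] Q2=[]
t=8-10: P2@Q0 runs 2, rem=10, I/O yield, promote→Q0. Q0=[P3,P2] Q1=[P1,P4] Q2=[]
t=10-12: P3@Q0 runs 2, rem=6, I/O yield, promote→Q0. Q0=[P2,P3] Q1=[P1,P4] Q2=[]
t=12-14: P2@Q0 runs 2, rem=8, I/O yield, promote→Q0. Q0=[P3,P2] Q1=[P1,P4] Q2=[]
t=14-16: P3@Q0 runs 2, rem=4, I/O yield, promote→Q0. Q0=[P2,P3] Q1=[P1,P4] Q2=[]
t=16-18: P2@Q0 runs 2, rem=6, I/O yield, promote→Q0. Q0=[P3,P2] Q1=[P1,P4] Q2=[]
t=18-20: P3@Q0 runs 2, rem=2, I/O yield, promote→Q0. Q0=[P2,P3] Q1=[P1,P4] Q2=[]
t=20-22: P2@Q0 runs 2, rem=4, I/O yield, promote→Q0. Q0=[P3,P2] Q1=[P1,P4] Q2=[]
t=22-24: P3@Q0 runs 2, rem=0, completes. Q0=[P2] Q1=[P1,P4] Q2=[]
t=24-26: P2@Q0 runs 2, rem=2, I/O yield, promote→Q0. Q0=[P2] Q1=[P1,P4] Q2=[]
t=26-28: P2@Q0 runs 2, rem=0, completes. Q0=[] Q1=[P1,P4] Q2=[]
t=28-33: P1@Q1 runs 5, rem=5, quantum used, demote→Q2. Q0=[] Q1=[P4] Q2=[P1]
t=33-36: P4@Q1 runs 3, rem=6, I/O yield, promote→Q0. Q0=[P4] Q1=[] Q2=[P1]
t=36-38: P4@Q0 runs 2, rem=4, quantum used, demote→Q1. Q0=[] Q1=[P4] Q2=[P1]
t=38-41: P4@Q1 runs 3, rem=1, I/O yield, promote→Q0. Q0=[P4] Q1=[] Q2=[P1]
t=41-42: P4@Q0 runs 1, rem=0, completes. Q0=[] Q1=[] Q2=[P1]
t=42-47: P1@Q2 runs 5, rem=0, completes. Q0=[] Q1=[] Q2=[]

Answer: P3,P2,P4,P1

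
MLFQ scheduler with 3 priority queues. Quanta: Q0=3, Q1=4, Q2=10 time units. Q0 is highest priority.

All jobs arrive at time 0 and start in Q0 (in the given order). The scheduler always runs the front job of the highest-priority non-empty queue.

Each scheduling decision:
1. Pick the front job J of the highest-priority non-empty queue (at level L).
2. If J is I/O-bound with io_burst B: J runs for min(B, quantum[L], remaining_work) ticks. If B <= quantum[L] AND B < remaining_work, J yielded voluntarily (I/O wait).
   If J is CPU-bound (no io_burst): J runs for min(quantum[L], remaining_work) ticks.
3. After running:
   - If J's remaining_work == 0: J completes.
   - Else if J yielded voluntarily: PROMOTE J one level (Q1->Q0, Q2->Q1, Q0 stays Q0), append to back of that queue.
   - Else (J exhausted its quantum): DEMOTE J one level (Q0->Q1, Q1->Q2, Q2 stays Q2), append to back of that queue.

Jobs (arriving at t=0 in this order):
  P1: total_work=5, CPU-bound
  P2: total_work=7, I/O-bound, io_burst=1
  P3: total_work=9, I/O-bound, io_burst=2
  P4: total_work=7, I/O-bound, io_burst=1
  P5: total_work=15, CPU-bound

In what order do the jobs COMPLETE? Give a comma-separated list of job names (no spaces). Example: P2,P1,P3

Answer: P3,P2,P4,P1,P5

Derivation:
t=0-3: P1@Q0 runs 3, rem=2, quantum used, demote→Q1. Q0=[P2,P3,P4,P5] Q1=[P1] Q2=[]
t=3-4: P2@Q0 runs 1, rem=6, I/O yield, promote→Q0. Q0=[P3,P4,P5,P2] Q1=[P1] Q2=[]
t=4-6: P3@Q0 runs 2, rem=7, I/O yield, promote→Q0. Q0=[P4,P5,P2,P3] Q1=[P1] Q2=[]
t=6-7: P4@Q0 runs 1, rem=6, I/O yield, promote→Q0. Q0=[P5,P2,P3,P4] Q1=[P1] Q2=[]
t=7-10: P5@Q0 runs 3, rem=12, quantum used, demote→Q1. Q0=[P2,P3,P4] Q1=[P1,P5] Q2=[]
t=10-11: P2@Q0 runs 1, rem=5, I/O yield, promote→Q0. Q0=[P3,P4,P2] Q1=[P1,P5] Q2=[]
t=11-13: P3@Q0 runs 2, rem=5, I/O yield, promote→Q0. Q0=[P4,P2,P3] Q1=[P1,P5] Q2=[]
t=13-14: P4@Q0 runs 1, rem=5, I/O yield, promote→Q0. Q0=[P2,P3,P4] Q1=[P1,P5] Q2=[]
t=14-15: P2@Q0 runs 1, rem=4, I/O yield, promote→Q0. Q0=[P3,P4,P2] Q1=[P1,P5] Q2=[]
t=15-17: P3@Q0 runs 2, rem=3, I/O yield, promote→Q0. Q0=[P4,P2,P3] Q1=[P1,P5] Q2=[]
t=17-18: P4@Q0 runs 1, rem=4, I/O yield, promote→Q0. Q0=[P2,P3,P4] Q1=[P1,P5] Q2=[]
t=18-19: P2@Q0 runs 1, rem=3, I/O yield, promote→Q0. Q0=[P3,P4,P2] Q1=[P1,P5] Q2=[]
t=19-21: P3@Q0 runs 2, rem=1, I/O yield, promote→Q0. Q0=[P4,P2,P3] Q1=[P1,P5] Q2=[]
t=21-22: P4@Q0 runs 1, rem=3, I/O yield, promote→Q0. Q0=[P2,P3,P4] Q1=[P1,P5] Q2=[]
t=22-23: P2@Q0 runs 1, rem=2, I/O yield, promote→Q0. Q0=[P3,P4,P2] Q1=[P1,P5] Q2=[]
t=23-24: P3@Q0 runs 1, rem=0, completes. Q0=[P4,P2] Q1=[P1,P5] Q2=[]
t=24-25: P4@Q0 runs 1, rem=2, I/O yield, promote→Q0. Q0=[P2,P4] Q1=[P1,P5] Q2=[]
t=25-26: P2@Q0 runs 1, rem=1, I/O yield, promote→Q0. Q0=[P4,P2] Q1=[P1,P5] Q2=[]
t=26-27: P4@Q0 runs 1, rem=1, I/O yield, promote→Q0. Q0=[P2,P4] Q1=[P1,P5] Q2=[]
t=27-28: P2@Q0 runs 1, rem=0, completes. Q0=[P4] Q1=[P1,P5] Q2=[]
t=28-29: P4@Q0 runs 1, rem=0, completes. Q0=[] Q1=[P1,P5] Q2=[]
t=29-31: P1@Q1 runs 2, rem=0, completes. Q0=[] Q1=[P5] Q2=[]
t=31-35: P5@Q1 runs 4, rem=8, quantum used, demote→Q2. Q0=[] Q1=[] Q2=[P5]
t=35-43: P5@Q2 runs 8, rem=0, completes. Q0=[] Q1=[] Q2=[]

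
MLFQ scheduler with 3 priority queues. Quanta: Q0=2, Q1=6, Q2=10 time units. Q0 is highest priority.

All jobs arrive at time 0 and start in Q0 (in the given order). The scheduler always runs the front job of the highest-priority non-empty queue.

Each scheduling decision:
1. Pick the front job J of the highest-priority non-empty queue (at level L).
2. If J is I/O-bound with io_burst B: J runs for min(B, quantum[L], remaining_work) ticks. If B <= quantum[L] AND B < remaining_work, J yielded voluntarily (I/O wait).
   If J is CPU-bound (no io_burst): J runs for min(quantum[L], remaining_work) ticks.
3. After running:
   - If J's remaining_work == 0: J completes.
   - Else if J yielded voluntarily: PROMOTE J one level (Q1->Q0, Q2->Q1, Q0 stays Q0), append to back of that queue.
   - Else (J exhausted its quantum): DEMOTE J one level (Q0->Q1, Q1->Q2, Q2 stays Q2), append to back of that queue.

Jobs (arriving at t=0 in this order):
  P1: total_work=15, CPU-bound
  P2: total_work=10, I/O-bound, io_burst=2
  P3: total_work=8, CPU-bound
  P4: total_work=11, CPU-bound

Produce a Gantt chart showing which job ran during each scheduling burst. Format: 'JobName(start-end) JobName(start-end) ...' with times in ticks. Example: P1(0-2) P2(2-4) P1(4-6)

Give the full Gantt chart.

t=0-2: P1@Q0 runs 2, rem=13, quantum used, demote→Q1. Q0=[P2,P3,P4] Q1=[P1] Q2=[]
t=2-4: P2@Q0 runs 2, rem=8, I/O yield, promote→Q0. Q0=[P3,P4,P2] Q1=[P1] Q2=[]
t=4-6: P3@Q0 runs 2, rem=6, quantum used, demote→Q1. Q0=[P4,P2] Q1=[P1,P3] Q2=[]
t=6-8: P4@Q0 runs 2, rem=9, quantum used, demote→Q1. Q0=[P2] Q1=[P1,P3,P4] Q2=[]
t=8-10: P2@Q0 runs 2, rem=6, I/O yield, promote→Q0. Q0=[P2] Q1=[P1,P3,P4] Q2=[]
t=10-12: P2@Q0 runs 2, rem=4, I/O yield, promote→Q0. Q0=[P2] Q1=[P1,P3,P4] Q2=[]
t=12-14: P2@Q0 runs 2, rem=2, I/O yield, promote→Q0. Q0=[P2] Q1=[P1,P3,P4] Q2=[]
t=14-16: P2@Q0 runs 2, rem=0, completes. Q0=[] Q1=[P1,P3,P4] Q2=[]
t=16-22: P1@Q1 runs 6, rem=7, quantum used, demote→Q2. Q0=[] Q1=[P3,P4] Q2=[P1]
t=22-28: P3@Q1 runs 6, rem=0, completes. Q0=[] Q1=[P4] Q2=[P1]
t=28-34: P4@Q1 runs 6, rem=3, quantum used, demote→Q2. Q0=[] Q1=[] Q2=[P1,P4]
t=34-41: P1@Q2 runs 7, rem=0, completes. Q0=[] Q1=[] Q2=[P4]
t=41-44: P4@Q2 runs 3, rem=0, completes. Q0=[] Q1=[] Q2=[]

Answer: P1(0-2) P2(2-4) P3(4-6) P4(6-8) P2(8-10) P2(10-12) P2(12-14) P2(14-16) P1(16-22) P3(22-28) P4(28-34) P1(34-41) P4(41-44)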